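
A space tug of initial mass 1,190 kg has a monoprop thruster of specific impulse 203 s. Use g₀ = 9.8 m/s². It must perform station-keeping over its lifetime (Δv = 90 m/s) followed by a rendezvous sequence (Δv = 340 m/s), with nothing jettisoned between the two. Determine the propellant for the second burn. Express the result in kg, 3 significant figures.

propellant for the second burn ≈ 179 kg

v_e = Isp · g₀ = 203 × 9.8 = 1989.4 m/s.
After the first burn: m = 1190 × exp(−90/1989.4) = 1190 × 0.95577 = 1,137.37 kg.
After the second burn: m = 1,137.37 × exp(−340/1989.4) = 1,137.37 × 0.84290 = 958.689 kg.
Second-burn propellant = 1,137.37 − 958.689 = 178.681 kg.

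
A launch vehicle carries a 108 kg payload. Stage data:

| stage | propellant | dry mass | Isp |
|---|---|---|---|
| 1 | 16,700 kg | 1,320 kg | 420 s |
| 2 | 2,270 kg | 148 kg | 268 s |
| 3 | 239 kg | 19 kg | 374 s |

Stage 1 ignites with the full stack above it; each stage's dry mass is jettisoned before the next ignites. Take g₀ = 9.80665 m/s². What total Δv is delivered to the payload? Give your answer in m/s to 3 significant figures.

Δv ≈ 15000 m/s

Ignition mass of stage 1 = 16,700+1,320 + 2,270+148 + 239+19 + 108 = 20,804 kg.
Stage 1: m₀ = 20,804 kg, m_f = 20,804 − 16,700 = 4,104 kg; Δv = 420×9.80665×ln(5.069) = 4118.8×1.6232 ≈ 6686 m/s.
Stage 2: m₀ = 2,784 kg, m_f = 2,784 − 2,270 = 514 kg; Δv = 268×9.80665×ln(5.416) = 2628.2×1.6894 ≈ 4440 m/s.
Stage 3: m₀ = 366 kg, m_f = 366 − 239 = 127 kg; Δv = 374×9.80665×ln(2.882) = 3667.7×1.0584 ≈ 3882 m/s.
Total Δv = 6686 + 4440 + 3882 = 15008 m/s.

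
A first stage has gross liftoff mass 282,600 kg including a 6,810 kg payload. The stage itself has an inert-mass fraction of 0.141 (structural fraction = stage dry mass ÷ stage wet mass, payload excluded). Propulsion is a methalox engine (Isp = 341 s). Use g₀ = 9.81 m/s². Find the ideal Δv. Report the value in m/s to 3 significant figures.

Stage wet mass = m₀ − payload = 282,600 − 6,810 = 275,790 kg.
Stage dry mass = ε × stage wet mass = 0.141 × 275,790 = 38,886.4 kg.
Burnout mass m_f = stage dry + payload = 38,886.4 + 6,810 = 45,696.4 kg.
v_e = Isp · g₀ = 341 × 9.81 = 3345.2 m/s.
Δv = v_e · ln(282,600/45,696.4) = 3345.2 × ln(6.184) = 3345.2 × 1.8220 ≈ 6095 m/s.

Δv ≈ 6100 m/s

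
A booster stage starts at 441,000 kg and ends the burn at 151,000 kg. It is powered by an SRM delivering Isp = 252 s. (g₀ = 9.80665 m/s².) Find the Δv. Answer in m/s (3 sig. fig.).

Δv ≈ 2650 m/s

v_e = Isp · g₀ = 252 × 9.80665 = 2471.3 m/s.
Δv = v_e · ln(m₀/m_f) = 2471.3 × ln(2.921) = 2471.3 × 1.0718 ≈ 2648.6 m/s.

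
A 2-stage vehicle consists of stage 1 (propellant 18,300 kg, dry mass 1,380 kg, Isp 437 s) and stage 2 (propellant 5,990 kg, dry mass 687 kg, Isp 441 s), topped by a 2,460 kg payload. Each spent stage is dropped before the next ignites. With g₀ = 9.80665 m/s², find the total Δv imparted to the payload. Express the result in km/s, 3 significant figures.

Ignition mass of stage 1 = 18,300+1,380 + 5,990+687 + 2,460 = 28,817 kg.
Stage 1: m₀ = 28,817 kg, m_f = 28,817 − 18,300 = 10,517 kg; Δv = 437×9.80665×ln(2.74) = 4285.5×1.0080 ≈ 4320 m/s.
Stage 2: m₀ = 9,137 kg, m_f = 9,137 − 5,990 = 3,147 kg; Δv = 441×9.80665×ln(2.903) = 4324.7×1.0659 ≈ 4610 m/s.
Total Δv = 4320 + 4610 = 8930 m/s.

Δv ≈ 8.93 km/s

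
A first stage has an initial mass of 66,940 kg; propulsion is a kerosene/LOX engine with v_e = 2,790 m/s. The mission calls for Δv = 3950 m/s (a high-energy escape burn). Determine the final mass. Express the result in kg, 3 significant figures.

final mass ≈ 16200 kg

Rocket equation: m₀/m_f = exp(Δv / v_e) = exp(3950 / 2790.0) = exp(1.4158) = 4.1197.
m_f = m₀ / 4.1197 = 66,940 / 4.1197 = 16,248.8 kg.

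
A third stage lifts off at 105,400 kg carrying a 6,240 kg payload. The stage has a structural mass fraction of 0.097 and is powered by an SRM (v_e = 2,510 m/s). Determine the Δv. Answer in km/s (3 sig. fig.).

Δv ≈ 4.75 km/s

Stage wet mass = m₀ − payload = 105,400 − 6,240 = 99,160 kg.
Stage dry mass = ε × stage wet mass = 0.097 × 99,160 = 9,618.52 kg.
Burnout mass m_f = stage dry + payload = 9,618.52 + 6,240 = 15,858.52 kg.
By the Tsiolkovsky rocket equation, Δv = v_e · ln(105,400/15,858.52) = 2510.0 × ln(6.646) = 2510.0 × 1.8941 ≈ 4754 m/s.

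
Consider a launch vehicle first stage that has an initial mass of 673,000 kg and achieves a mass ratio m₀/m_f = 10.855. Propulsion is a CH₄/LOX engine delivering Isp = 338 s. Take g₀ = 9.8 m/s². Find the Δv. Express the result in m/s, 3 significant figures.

Δv ≈ 7900 m/s

v_e = Isp · g₀ = 338 × 9.8 = 3312.4 m/s.
From the ideal rocket equation, Δv = v_e · ln(10.855) = 3312.4 × 2.3846 ≈ 7898.8 m/s.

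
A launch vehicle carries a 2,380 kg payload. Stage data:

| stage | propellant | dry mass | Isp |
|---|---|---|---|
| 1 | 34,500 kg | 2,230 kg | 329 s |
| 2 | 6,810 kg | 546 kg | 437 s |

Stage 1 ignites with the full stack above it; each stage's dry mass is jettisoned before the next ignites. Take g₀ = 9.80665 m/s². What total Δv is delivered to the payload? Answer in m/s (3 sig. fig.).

Ignition mass of stage 1 = 34,500+2,230 + 6,810+546 + 2,380 = 46,466 kg.
Stage 1: m₀ = 46,466 kg, m_f = 46,466 − 34,500 = 11,966 kg; Δv = 329×9.80665×ln(3.883) = 3226.4×1.3567 ≈ 4377 m/s.
Stage 2: m₀ = 9,736 kg, m_f = 9,736 − 6,810 = 2,926 kg; Δv = 437×9.80665×ln(3.327) = 4285.5×1.2022 ≈ 5152 m/s.
Total Δv = 4377 + 5152 = 9529 m/s.

Δv ≈ 9530 m/s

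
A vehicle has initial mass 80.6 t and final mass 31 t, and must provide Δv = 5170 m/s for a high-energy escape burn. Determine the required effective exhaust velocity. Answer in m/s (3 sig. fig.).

ln(m₀/m_f) = ln(80600/31000) = ln(2.6) = 0.9555.
v_e = Δv / ln(m₀/m_f) = 5170 / 0.9555 = 5410.7 m/s.

v_e ≈ 5410 m/s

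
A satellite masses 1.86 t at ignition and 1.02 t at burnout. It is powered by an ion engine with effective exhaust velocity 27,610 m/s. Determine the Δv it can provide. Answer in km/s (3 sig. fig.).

Rocket equation: Δv = v_e · ln(m₀/m_f) = 27610.0 × ln(1.824) = 27610.0 × 0.6008 ≈ 16587.4 m/s.

Δv ≈ 16.6 km/s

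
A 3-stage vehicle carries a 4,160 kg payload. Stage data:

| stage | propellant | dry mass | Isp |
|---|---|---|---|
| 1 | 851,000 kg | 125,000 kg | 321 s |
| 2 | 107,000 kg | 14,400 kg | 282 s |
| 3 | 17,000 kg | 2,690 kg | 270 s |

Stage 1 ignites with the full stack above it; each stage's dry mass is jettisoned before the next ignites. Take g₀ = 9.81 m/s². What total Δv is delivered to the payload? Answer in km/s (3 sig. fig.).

Δv ≈ 11.5 km/s

Ignition mass of stage 1 = 851,000+125,000 + 107,000+14,400 + 17,000+2,690 + 4,160 = 1,121,250 kg.
Stage 1: m₀ = 1,121,250 kg, m_f = 1,121,250 − 851,000 = 270,250 kg; Δv = 321×9.81×ln(4.149) = 3149.0×1.4229 ≈ 4481 m/s.
Stage 2: m₀ = 145,250 kg, m_f = 145,250 − 107,000 = 38,250 kg; Δv = 282×9.81×ln(3.797) = 2766.4×1.3343 ≈ 3691 m/s.
Stage 3: m₀ = 23,850 kg, m_f = 23,850 − 17,000 = 6,850 kg; Δv = 270×9.81×ln(3.482) = 2648.7×1.2475 ≈ 3304 m/s.
Total Δv = 4481 + 3691 + 3304 = 11476 m/s.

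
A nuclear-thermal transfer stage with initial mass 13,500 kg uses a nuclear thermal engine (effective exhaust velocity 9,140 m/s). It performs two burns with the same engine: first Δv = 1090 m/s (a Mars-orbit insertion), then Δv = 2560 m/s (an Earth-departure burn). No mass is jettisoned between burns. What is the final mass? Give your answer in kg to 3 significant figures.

After the first burn: m = 13500 × exp(−1090/9140.0) = 13500 × 0.88758 = 11,982.3 kg.
After the second burn: m = 11,982.3 × exp(−2560/9140.0) = 11,982.3 × 0.75572 = 9,055.26 kg.

final mass ≈ 9060 kg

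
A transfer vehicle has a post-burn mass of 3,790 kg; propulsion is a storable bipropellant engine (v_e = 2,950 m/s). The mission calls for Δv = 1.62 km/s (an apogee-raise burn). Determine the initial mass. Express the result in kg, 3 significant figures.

initial mass ≈ 6560 kg

By the Tsiolkovsky rocket equation, m₀/m_f = exp(Δv / v_e) = exp(1620 / 2950.0) = exp(0.5492) = 1.7318.
m₀ = m_f × 1.7318 = 3,790 × 1.7318 = 6,563.52 kg.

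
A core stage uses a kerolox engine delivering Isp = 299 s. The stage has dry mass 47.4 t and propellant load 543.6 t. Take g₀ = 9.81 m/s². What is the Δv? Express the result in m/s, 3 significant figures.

v_e = Isp · g₀ = 299 × 9.81 = 2933.2 m/s.
m₀ = m_dry + m_prop = 47.4 + 543.6 = 591 t.
Using Δv = v_e ln(m₀/m_f): Δv = v_e · ln(m₀/m_f) = 2933.2 × ln(12.47) = 2933.2 × 2.5232 ≈ 7401.0 m/s.

Δv ≈ 7400 m/s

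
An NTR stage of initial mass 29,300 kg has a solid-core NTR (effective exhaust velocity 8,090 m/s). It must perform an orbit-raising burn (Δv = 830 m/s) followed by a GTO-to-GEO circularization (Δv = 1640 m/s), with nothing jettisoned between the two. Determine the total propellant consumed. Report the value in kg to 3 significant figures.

After the first burn: m = 29300 × exp(−830/8090.0) = 29300 × 0.90249 = 26,443 kg.
After the second burn: m = 26,443 × exp(−1640/8090.0) = 26,443 × 0.81651 = 21,591 kg.
Total propellant = m₀ − m_final = 29300 − 21,591 = 7,709 kg.

total propellant consumed ≈ 7710 kg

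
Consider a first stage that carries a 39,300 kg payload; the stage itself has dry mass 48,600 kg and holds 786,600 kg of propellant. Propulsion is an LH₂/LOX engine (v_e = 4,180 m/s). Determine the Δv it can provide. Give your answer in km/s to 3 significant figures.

m₀ = payload + dry + propellant = 39,300 + 48,600 + 786,600 = 874,500 kg.
m_f = payload + dry = 39,300 + 48,600 = 87,900 kg.
Using Δv = v_e ln(m₀/m_f): Δv = v_e · ln(m₀/m_f) = 4180.0 × ln(9.949) = 4180.0 × 2.2975 ≈ 9603.4 m/s.

Δv ≈ 9.60 km/s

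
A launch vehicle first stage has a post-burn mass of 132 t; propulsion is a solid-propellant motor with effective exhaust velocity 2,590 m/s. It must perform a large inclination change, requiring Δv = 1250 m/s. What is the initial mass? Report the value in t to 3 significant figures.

initial mass ≈ 214 t

m₀/m_f = exp(Δv / v_e) = exp(1250 / 2590.0) = exp(0.4826) = 1.6203.
m₀ = m_f × 1.6203 = 132 × 1.6203 = 213.88 t.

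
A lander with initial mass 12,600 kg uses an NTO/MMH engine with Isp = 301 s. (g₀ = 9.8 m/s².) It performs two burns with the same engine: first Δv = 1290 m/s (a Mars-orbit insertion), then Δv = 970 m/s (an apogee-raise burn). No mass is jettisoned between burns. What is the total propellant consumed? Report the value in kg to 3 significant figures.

total propellant consumed ≈ 6740 kg

v_e = Isp · g₀ = 301 × 9.8 = 2949.8 m/s.
After the first burn: m = 12600 × exp(−1290/2949.8) = 12600 × 0.64577 = 8,136.7 kg.
After the second burn: m = 8,136.7 × exp(−970/2949.8) = 8,136.7 × 0.71976 = 5,856.47 kg.
Total propellant = m₀ − m_final = 12600 − 5,856.47 = 6,743.53 kg.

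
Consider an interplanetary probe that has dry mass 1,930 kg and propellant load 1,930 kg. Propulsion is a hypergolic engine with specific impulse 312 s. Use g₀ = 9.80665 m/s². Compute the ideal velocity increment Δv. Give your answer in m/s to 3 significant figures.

v_e = Isp · g₀ = 312 × 9.80665 = 3059.7 m/s.
m₀ = m_dry + m_prop = 1,930 + 1,930 = 3,860 kg.
Δv = v_e · ln(m₀/m_f) = 3059.7 × ln(2) = 3059.7 × 0.6931 ≈ 2120.8 m/s.

Δv ≈ 2120 m/s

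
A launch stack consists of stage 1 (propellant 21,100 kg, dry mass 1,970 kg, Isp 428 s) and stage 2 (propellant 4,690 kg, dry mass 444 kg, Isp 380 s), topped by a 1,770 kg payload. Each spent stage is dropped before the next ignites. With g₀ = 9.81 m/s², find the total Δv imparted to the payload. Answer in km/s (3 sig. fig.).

Δv ≈ 9.35 km/s

Ignition mass of stage 1 = 21,100+1,970 + 4,690+444 + 1,770 = 29,974 kg.
Stage 1: m₀ = 29,974 kg, m_f = 29,974 − 21,100 = 8,874 kg; Δv = 428×9.81×ln(3.378) = 4198.7×1.2172 ≈ 5111 m/s.
Stage 2: m₀ = 6,904 kg, m_f = 6,904 − 4,690 = 2,214 kg; Δv = 380×9.81×ln(3.118) = 3727.8×1.1373 ≈ 4240 m/s.
Total Δv = 5111 + 4240 = 9351 m/s.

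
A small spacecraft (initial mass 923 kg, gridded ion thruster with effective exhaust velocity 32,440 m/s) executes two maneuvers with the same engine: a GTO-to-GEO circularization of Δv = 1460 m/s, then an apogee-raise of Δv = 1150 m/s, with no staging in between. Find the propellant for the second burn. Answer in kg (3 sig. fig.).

propellant for the second burn ≈ 30.7 kg

After the first burn: m = 923 × exp(−1460/32440.0) = 923 × 0.95599 = 882.379 kg.
After the second burn: m = 882.379 × exp(−1150/32440.0) = 882.379 × 0.96517 = 851.646 kg.
Second-burn propellant = 882.379 − 851.646 = 30.733 kg.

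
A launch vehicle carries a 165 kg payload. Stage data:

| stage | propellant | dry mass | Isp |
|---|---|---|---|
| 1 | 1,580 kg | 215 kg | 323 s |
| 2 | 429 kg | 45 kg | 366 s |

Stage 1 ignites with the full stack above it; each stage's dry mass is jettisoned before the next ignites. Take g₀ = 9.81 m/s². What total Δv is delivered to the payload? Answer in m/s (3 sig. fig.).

Δv ≈ 7310 m/s

Ignition mass of stage 1 = 1,580+215 + 429+45 + 165 = 2,434 kg.
Stage 1: m₀ = 2,434 kg, m_f = 2,434 − 1,580 = 854 kg; Δv = 323×9.81×ln(2.85) = 3168.6×1.0474 ≈ 3319 m/s.
Stage 2: m₀ = 639 kg, m_f = 639 − 429 = 210 kg; Δv = 366×9.81×ln(3.043) = 3590.5×1.1128 ≈ 3995 m/s.
Total Δv = 3319 + 3995 = 7314 m/s.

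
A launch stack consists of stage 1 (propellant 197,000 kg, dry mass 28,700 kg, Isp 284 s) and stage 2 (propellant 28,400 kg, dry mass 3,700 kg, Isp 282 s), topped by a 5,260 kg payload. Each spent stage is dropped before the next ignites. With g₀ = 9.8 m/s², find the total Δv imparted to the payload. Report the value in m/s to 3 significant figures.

Δv ≈ 7790 m/s

Ignition mass of stage 1 = 197,000+28,700 + 28,400+3,700 + 5,260 = 263,060 kg.
Stage 1: m₀ = 263,060 kg, m_f = 263,060 − 197,000 = 66,060 kg; Δv = 284×9.8×ln(3.982) = 2783.2×1.3818 ≈ 3846 m/s.
Stage 2: m₀ = 37,360 kg, m_f = 37,360 − 28,400 = 8,960 kg; Δv = 282×9.8×ln(4.17) = 2763.6×1.4278 ≈ 3946 m/s.
Total Δv = 3846 + 3946 = 7792 m/s.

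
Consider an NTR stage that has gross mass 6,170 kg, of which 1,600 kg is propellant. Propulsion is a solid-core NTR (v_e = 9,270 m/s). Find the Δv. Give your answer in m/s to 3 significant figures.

m_f = m₀ − m_prop = 6,170 − 1,600 = 4,570 kg.
Δv = v_e · ln(m₀/m_f) = 9270.0 × ln(1.35) = 9270.0 × 0.3002 ≈ 2782.7 m/s.

Δv ≈ 2780 m/s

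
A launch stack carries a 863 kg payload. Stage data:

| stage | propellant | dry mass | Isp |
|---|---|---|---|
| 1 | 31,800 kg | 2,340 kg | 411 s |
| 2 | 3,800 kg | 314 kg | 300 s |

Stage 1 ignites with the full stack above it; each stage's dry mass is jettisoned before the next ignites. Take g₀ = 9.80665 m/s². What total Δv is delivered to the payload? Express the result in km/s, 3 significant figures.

Δv ≈ 11.0 km/s

Ignition mass of stage 1 = 31,800+2,340 + 3,800+314 + 863 = 39,117 kg.
Stage 1: m₀ = 39,117 kg, m_f = 39,117 − 31,800 = 7,317 kg; Δv = 411×9.80665×ln(5.346) = 4030.5×1.6764 ≈ 6757 m/s.
Stage 2: m₀ = 4,977 kg, m_f = 4,977 − 3,800 = 1,177 kg; Δv = 300×9.80665×ln(4.229) = 2942.0×1.4419 ≈ 4242 m/s.
Total Δv = 6757 + 4242 = 10999 m/s.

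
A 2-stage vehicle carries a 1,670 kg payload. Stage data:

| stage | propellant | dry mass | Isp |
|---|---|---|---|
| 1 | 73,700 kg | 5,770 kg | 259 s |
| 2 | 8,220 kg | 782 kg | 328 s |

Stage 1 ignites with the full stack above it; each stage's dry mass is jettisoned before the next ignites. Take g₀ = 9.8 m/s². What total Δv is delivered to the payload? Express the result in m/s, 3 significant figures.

Δv ≈ 9050 m/s

Ignition mass of stage 1 = 73,700+5,770 + 8,220+782 + 1,670 = 90,142 kg.
Stage 1: m₀ = 90,142 kg, m_f = 90,142 − 73,700 = 16,442 kg; Δv = 259×9.8×ln(5.482) = 2538.2×1.7015 ≈ 4319 m/s.
Stage 2: m₀ = 10,672 kg, m_f = 10,672 − 8,220 = 2,452 kg; Δv = 328×9.8×ln(4.352) = 3214.4×1.4707 ≈ 4727 m/s.
Total Δv = 4319 + 4727 = 9046 m/s.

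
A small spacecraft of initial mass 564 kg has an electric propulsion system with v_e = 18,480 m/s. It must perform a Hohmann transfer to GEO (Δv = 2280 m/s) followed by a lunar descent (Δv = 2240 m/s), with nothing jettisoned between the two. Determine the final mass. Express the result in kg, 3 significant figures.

final mass ≈ 442 kg

After the first burn: m = 564 × exp(−2280/18480.0) = 564 × 0.88393 = 498.537 kg.
After the second burn: m = 498.537 × exp(−2240/18480.0) = 498.537 × 0.88585 = 441.629 kg.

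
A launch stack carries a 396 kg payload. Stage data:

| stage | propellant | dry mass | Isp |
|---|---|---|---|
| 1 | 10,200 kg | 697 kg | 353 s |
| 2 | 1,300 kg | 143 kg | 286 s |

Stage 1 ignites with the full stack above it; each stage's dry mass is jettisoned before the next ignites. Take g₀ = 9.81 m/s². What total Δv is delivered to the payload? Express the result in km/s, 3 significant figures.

Ignition mass of stage 1 = 10,200+697 + 1,300+143 + 396 = 12,736 kg.
Stage 1: m₀ = 12,736 kg, m_f = 12,736 − 10,200 = 2,536 kg; Δv = 353×9.81×ln(5.022) = 3462.9×1.6138 ≈ 5589 m/s.
Stage 2: m₀ = 1,839 kg, m_f = 1,839 − 1,300 = 539 kg; Δv = 286×9.81×ln(3.412) = 2805.7×1.2273 ≈ 3443 m/s.
Total Δv = 5589 + 3443 = 9032 m/s.

Δv ≈ 9.03 km/s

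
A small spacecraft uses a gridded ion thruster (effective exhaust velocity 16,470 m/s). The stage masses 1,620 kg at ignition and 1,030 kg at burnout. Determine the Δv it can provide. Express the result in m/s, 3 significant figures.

Using Δv = v_e ln(m₀/m_f): Δv = v_e · ln(m₀/m_f) = 16470.0 × ln(1.573) = 16470.0 × 0.4529 ≈ 7458.7 m/s.

Δv ≈ 7460 m/s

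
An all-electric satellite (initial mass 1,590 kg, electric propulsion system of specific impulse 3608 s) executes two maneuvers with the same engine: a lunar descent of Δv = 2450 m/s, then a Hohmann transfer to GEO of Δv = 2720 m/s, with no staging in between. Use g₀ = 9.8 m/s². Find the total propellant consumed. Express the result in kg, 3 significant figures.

total propellant consumed ≈ 216 kg

v_e = Isp · g₀ = 3608 × 9.8 = 35358.4 m/s.
After the first burn: m = 1590 × exp(−2450/35358.4) = 1590 × 0.93306 = 1,483.57 kg.
After the second burn: m = 1,483.57 × exp(−2720/35358.4) = 1,483.57 × 0.92596 = 1,373.73 kg.
Total propellant = m₀ − m_final = 1590 − 1,373.73 = 216.27 kg.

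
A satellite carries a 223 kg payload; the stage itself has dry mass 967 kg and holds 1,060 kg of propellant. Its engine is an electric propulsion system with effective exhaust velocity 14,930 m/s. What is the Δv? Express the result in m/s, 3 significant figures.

Δv ≈ 9510 m/s

m₀ = payload + dry + propellant = 223 + 967 + 1,060 = 2,250 kg.
m_f = payload + dry = 223 + 967 = 1,190 kg.
Δv = v_e · ln(m₀/m_f) = 14930.0 × ln(1.891) = 14930.0 × 0.6370 ≈ 9510.1 m/s.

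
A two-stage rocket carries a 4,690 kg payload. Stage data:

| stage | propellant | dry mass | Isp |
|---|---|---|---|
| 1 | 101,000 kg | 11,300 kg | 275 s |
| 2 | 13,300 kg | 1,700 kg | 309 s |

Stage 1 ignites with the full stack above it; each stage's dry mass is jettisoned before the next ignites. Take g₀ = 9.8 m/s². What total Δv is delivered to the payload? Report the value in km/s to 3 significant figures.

Δv ≈ 7.31 km/s

Ignition mass of stage 1 = 101,000+11,300 + 13,300+1,700 + 4,690 = 131,990 kg.
Stage 1: m₀ = 131,990 kg, m_f = 131,990 − 101,000 = 30,990 kg; Δv = 275×9.8×ln(4.259) = 2695.0×1.4491 ≈ 3905 m/s.
Stage 2: m₀ = 19,690 kg, m_f = 19,690 − 13,300 = 6,390 kg; Δv = 309×9.8×ln(3.081) = 3028.2×1.1254 ≈ 3408 m/s.
Total Δv = 3905 + 3408 = 7313 m/s.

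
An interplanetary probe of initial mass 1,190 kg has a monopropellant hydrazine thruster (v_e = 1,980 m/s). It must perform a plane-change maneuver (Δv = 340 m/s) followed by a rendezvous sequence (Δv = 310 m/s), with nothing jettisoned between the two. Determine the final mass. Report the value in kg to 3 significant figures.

final mass ≈ 857 kg

After the first burn: m = 1190 × exp(−340/1980.0) = 1190 × 0.84222 = 1,002.24 kg.
After the second burn: m = 1,002.24 × exp(−310/1980.0) = 1,002.24 × 0.85508 = 856.995 kg.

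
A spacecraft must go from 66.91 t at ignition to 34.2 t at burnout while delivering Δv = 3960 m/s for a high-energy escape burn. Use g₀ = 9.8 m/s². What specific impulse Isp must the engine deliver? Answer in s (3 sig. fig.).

ln(m₀/m_f) = ln(66910/34200) = ln(1.956) = 0.6711.
From the ideal rocket equation, v_e = Δv / ln(m₀/m_f) = 3960 / 0.6711 = 5900.6 m/s.
Isp = v_e / g₀ = 5900.6 / 9.8 = 602.1 s.

Isp ≈ 602 s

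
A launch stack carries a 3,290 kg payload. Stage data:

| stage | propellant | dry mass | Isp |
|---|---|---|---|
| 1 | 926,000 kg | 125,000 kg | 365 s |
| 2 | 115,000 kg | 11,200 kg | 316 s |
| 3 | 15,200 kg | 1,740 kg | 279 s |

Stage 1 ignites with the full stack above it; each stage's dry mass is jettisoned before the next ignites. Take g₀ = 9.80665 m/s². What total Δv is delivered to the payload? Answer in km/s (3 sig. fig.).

Ignition mass of stage 1 = 926,000+125,000 + 115,000+11,200 + 15,200+1,740 + 3,290 = 1,197,430 kg.
Stage 1: m₀ = 1,197,430 kg, m_f = 1,197,430 − 926,000 = 271,430 kg; Δv = 365×9.80665×ln(4.412) = 3579.4×1.4842 ≈ 5313 m/s.
Stage 2: m₀ = 146,430 kg, m_f = 146,430 − 115,000 = 31,430 kg; Δv = 316×9.80665×ln(4.659) = 3098.9×1.5388 ≈ 4769 m/s.
Stage 3: m₀ = 20,230 kg, m_f = 20,230 − 15,200 = 5,030 kg; Δv = 279×9.80665×ln(4.022) = 2736.1×1.3917 ≈ 3808 m/s.
Total Δv = 5313 + 4769 + 3808 = 13890 m/s.

Δv ≈ 13.9 km/s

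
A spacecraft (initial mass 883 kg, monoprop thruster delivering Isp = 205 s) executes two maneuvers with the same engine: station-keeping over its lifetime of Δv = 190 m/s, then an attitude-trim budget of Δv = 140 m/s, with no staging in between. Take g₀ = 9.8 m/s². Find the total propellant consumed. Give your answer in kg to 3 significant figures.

total propellant consumed ≈ 134 kg

v_e = Isp · g₀ = 205 × 9.8 = 2009.0 m/s.
After the first burn: m = 883 × exp(−190/2009.0) = 883 × 0.90976 = 803.318 kg.
After the second burn: m = 803.318 × exp(−140/2009.0) = 803.318 × 0.93269 = 749.247 kg.
Total propellant = m₀ − m_final = 883 − 749.247 = 133.753 kg.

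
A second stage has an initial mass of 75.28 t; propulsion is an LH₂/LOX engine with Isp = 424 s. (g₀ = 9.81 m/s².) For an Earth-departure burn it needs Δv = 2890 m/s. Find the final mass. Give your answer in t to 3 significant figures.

final mass ≈ 37.6 t

v_e = Isp · g₀ = 424 × 9.81 = 4159.4 m/s.
m₀/m_f = exp(Δv / v_e) = exp(2890 / 4159.4) = exp(0.6948) = 2.0033.
m_f = m₀ / 2.0033 = 75.28 / 2.0033 = 37.578 t.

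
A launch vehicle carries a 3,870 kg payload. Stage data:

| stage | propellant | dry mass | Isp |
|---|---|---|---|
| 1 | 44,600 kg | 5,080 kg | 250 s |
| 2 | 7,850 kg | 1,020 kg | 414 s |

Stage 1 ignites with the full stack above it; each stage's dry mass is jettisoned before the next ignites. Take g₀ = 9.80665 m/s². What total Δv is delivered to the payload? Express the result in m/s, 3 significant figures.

Ignition mass of stage 1 = 44,600+5,080 + 7,850+1,020 + 3,870 = 62,420 kg.
Stage 1: m₀ = 62,420 kg, m_f = 62,420 − 44,600 = 17,820 kg; Δv = 250×9.80665×ln(3.503) = 2451.7×1.2536 ≈ 3073 m/s.
Stage 2: m₀ = 12,740 kg, m_f = 12,740 − 7,850 = 4,890 kg; Δv = 414×9.80665×ln(2.605) = 4060.0×0.9576 ≈ 3888 m/s.
Total Δv = 3073 + 3888 = 6961 m/s.

Δv ≈ 6960 m/s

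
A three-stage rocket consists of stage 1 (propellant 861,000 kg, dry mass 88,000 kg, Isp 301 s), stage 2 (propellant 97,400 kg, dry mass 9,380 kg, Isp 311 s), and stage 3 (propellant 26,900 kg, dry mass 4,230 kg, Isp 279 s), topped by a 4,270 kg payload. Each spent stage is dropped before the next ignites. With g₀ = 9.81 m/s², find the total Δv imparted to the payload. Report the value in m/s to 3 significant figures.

Δv ≈ 12000 m/s

Ignition mass of stage 1 = 861,000+88,000 + 97,400+9,380 + 26,900+4,230 + 4,270 = 1,091,180 kg.
Stage 1: m₀ = 1,091,180 kg, m_f = 1,091,180 − 861,000 = 230,180 kg; Δv = 301×9.81×ln(4.741) = 2952.8×1.5562 ≈ 4595 m/s.
Stage 2: m₀ = 142,180 kg, m_f = 142,180 − 97,400 = 44,780 kg; Δv = 311×9.81×ln(3.175) = 3050.9×1.1553 ≈ 3525 m/s.
Stage 3: m₀ = 35,400 kg, m_f = 35,400 − 26,900 = 8,500 kg; Δv = 279×9.81×ln(4.165) = 2737.0×1.4266 ≈ 3905 m/s.
Total Δv = 4595 + 3525 + 3905 = 12025 m/s.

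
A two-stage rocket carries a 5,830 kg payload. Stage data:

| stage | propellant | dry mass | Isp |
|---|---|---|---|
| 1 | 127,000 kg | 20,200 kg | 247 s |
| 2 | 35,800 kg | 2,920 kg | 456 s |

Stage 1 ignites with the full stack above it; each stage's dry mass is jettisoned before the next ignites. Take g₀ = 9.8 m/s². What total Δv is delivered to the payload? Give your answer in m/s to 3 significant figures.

Δv ≈ 9900 m/s

Ignition mass of stage 1 = 127,000+20,200 + 35,800+2,920 + 5,830 = 191,750 kg.
Stage 1: m₀ = 191,750 kg, m_f = 191,750 − 127,000 = 64,750 kg; Δv = 247×9.8×ln(2.961) = 2420.6×1.0857 ≈ 2628 m/s.
Stage 2: m₀ = 44,550 kg, m_f = 44,550 − 35,800 = 8,750 kg; Δv = 456×9.8×ln(5.091) = 4468.8×1.6276 ≈ 7273 m/s.
Total Δv = 2628 + 7273 = 9901 m/s.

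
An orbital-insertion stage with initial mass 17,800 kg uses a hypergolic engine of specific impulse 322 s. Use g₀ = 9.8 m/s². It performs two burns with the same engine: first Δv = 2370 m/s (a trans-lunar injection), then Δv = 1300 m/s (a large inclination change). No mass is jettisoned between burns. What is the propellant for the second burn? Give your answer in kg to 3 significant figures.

propellant for the second burn ≈ 2840 kg

v_e = Isp · g₀ = 322 × 9.8 = 3155.6 m/s.
After the first burn: m = 17800 × exp(−2370/3155.6) = 17800 × 0.47187 = 8,399.29 kg.
After the second burn: m = 8,399.29 × exp(−1300/3155.6) = 8,399.29 × 0.66235 = 5,563.27 kg.
Second-burn propellant = 8,399.29 − 5,563.27 = 2,836.02 kg.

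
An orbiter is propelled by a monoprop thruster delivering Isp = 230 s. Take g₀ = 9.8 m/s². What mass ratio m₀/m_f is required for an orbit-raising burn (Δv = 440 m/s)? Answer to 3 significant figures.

v_e = Isp · g₀ = 230 × 9.8 = 2254.0 m/s.
By the Tsiolkovsky rocket equation, m₀/m_f = exp(Δv / v_e) = exp(440 / 2254.0) = exp(0.1952) = 1.2156.

mass ratio ≈ 1.22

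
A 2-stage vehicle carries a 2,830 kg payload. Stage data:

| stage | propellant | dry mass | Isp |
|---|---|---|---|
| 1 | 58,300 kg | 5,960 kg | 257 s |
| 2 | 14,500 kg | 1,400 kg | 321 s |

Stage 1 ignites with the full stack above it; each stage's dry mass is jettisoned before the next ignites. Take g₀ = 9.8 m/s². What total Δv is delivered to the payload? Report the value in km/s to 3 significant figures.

Δv ≈ 7.73 km/s

Ignition mass of stage 1 = 58,300+5,960 + 14,500+1,400 + 2,830 = 82,990 kg.
Stage 1: m₀ = 82,990 kg, m_f = 82,990 − 58,300 = 24,690 kg; Δv = 257×9.8×ln(3.361) = 2518.6×1.2123 ≈ 3053 m/s.
Stage 2: m₀ = 18,730 kg, m_f = 18,730 − 14,500 = 4,230 kg; Δv = 321×9.8×ln(4.428) = 3145.8×1.4879 ≈ 4681 m/s.
Total Δv = 3053 + 4681 = 7734 m/s.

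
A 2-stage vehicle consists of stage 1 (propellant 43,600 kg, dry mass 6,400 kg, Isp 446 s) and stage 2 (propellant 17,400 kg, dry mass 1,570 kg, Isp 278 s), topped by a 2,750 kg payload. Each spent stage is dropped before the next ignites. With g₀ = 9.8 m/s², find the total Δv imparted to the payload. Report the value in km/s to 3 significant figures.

Ignition mass of stage 1 = 43,600+6,400 + 17,400+1,570 + 2,750 = 71,720 kg.
Stage 1: m₀ = 71,720 kg, m_f = 71,720 − 43,600 = 28,120 kg; Δv = 446×9.8×ln(2.55) = 4370.8×0.9363 ≈ 4092 m/s.
Stage 2: m₀ = 21,720 kg, m_f = 21,720 − 17,400 = 4,320 kg; Δv = 278×9.8×ln(5.028) = 2724.4×1.6150 ≈ 4400 m/s.
Total Δv = 4092 + 4400 = 8492 m/s.

Δv ≈ 8.49 km/s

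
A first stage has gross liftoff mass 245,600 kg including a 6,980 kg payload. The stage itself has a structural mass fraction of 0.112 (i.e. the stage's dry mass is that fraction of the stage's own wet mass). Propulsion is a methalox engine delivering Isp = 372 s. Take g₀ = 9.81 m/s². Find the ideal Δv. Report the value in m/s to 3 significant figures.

Δv ≈ 7250 m/s

Stage wet mass = m₀ − payload = 245,600 − 6,980 = 238,620 kg.
Stage dry mass = ε × stage wet mass = 0.112 × 238,620 = 26,725.4 kg.
Burnout mass m_f = stage dry + payload = 26,725.4 + 6,980 = 33,705.4 kg.
v_e = Isp · g₀ = 372 × 9.81 = 3649.3 m/s.
Using Δv = v_e ln(m₀/m_f): Δv = v_e · ln(245,600/33,705.4) = 3649.3 × ln(7.287) = 3649.3 × 1.9860 ≈ 7248 m/s.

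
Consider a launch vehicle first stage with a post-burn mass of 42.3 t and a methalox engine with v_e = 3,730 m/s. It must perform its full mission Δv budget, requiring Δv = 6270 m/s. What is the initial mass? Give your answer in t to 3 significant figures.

initial mass ≈ 227 t

Rocket equation: m₀/m_f = exp(Δv / v_e) = exp(6270 / 3730.0) = exp(1.6810) = 5.3707.
m₀ = m_f × 5.3707 = 42.3 × 5.3707 = 227.181 t.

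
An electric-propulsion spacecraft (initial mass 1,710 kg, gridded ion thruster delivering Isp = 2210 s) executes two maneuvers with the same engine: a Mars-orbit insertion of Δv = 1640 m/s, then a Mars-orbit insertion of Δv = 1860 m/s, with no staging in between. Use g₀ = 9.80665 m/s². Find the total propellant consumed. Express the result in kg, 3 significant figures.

v_e = Isp · g₀ = 2210 × 9.80665 = 21672.7 m/s.
After the first burn: m = 1710 × exp(−1640/21672.7) = 1710 × 0.92712 = 1,585.38 kg.
After the second burn: m = 1,585.38 × exp(−1860/21672.7) = 1,585.38 × 0.91776 = 1,455 kg.
Total propellant = m₀ − m_final = 1710 − 1,455 = 255 kg.

total propellant consumed ≈ 255 kg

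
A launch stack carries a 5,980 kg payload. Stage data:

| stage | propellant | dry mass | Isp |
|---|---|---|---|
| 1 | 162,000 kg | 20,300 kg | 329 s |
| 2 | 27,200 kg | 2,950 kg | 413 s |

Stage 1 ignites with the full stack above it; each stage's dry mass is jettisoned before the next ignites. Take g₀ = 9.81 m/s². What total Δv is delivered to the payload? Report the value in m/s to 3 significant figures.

Ignition mass of stage 1 = 162,000+20,300 + 27,200+2,950 + 5,980 = 218,430 kg.
Stage 1: m₀ = 218,430 kg, m_f = 218,430 − 162,000 = 56,430 kg; Δv = 329×9.81×ln(3.871) = 3227.5×1.3535 ≈ 4368 m/s.
Stage 2: m₀ = 36,130 kg, m_f = 36,130 − 27,200 = 8,930 kg; Δv = 413×9.81×ln(4.046) = 4051.5×1.3977 ≈ 5663 m/s.
Total Δv = 4368 + 5663 = 10031 m/s.

Δv ≈ 10000 m/s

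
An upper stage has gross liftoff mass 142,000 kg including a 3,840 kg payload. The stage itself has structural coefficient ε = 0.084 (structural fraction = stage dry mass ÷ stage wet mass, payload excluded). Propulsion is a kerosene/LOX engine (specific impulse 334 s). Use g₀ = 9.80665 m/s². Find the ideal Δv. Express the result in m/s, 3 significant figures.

Stage wet mass = m₀ − payload = 142,000 − 3,840 = 138,160 kg.
Stage dry mass = ε × stage wet mass = 0.084 × 138,160 = 11,605.4 kg.
Burnout mass m_f = stage dry + payload = 11,605.4 + 3,840 = 15,445.4 kg.
v_e = Isp · g₀ = 334 × 9.80665 = 3275.4 m/s.
By the Tsiolkovsky rocket equation, Δv = v_e · ln(142,000/15,445.4) = 3275.4 × ln(9.194) = 3275.4 × 2.2185 ≈ 7267 m/s.

Δv ≈ 7270 m/s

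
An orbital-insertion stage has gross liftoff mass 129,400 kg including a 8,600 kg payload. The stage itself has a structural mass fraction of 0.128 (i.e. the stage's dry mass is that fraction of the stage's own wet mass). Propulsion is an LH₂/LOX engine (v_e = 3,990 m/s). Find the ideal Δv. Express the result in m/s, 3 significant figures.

Stage wet mass = m₀ − payload = 129,400 − 8,600 = 120,800 kg.
Stage dry mass = ε × stage wet mass = 0.128 × 120,800 = 15,462.4 kg.
Burnout mass m_f = stage dry + payload = 15,462.4 + 8,600 = 24,062.4 kg.
Rocket equation: Δv = v_e · ln(129,400/24,062.4) = 3990.0 × ln(5.378) = 3990.0 × 1.6823 ≈ 6712 m/s.

Δv ≈ 6710 m/s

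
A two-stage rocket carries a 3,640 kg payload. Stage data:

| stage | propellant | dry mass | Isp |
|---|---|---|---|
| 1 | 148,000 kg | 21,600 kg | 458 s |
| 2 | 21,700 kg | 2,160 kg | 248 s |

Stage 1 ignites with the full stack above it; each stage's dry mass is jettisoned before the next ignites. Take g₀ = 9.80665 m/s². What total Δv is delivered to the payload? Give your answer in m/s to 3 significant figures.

Δv ≈ 10000 m/s

Ignition mass of stage 1 = 148,000+21,600 + 21,700+2,160 + 3,640 = 197,100 kg.
Stage 1: m₀ = 197,100 kg, m_f = 197,100 − 148,000 = 49,100 kg; Δv = 458×9.80665×ln(4.014) = 4491.4×1.3899 ≈ 6242 m/s.
Stage 2: m₀ = 27,500 kg, m_f = 27,500 − 21,700 = 5,800 kg; Δv = 248×9.80665×ln(4.741) = 2432.0×1.5563 ≈ 3785 m/s.
Total Δv = 6242 + 3785 = 10027 m/s.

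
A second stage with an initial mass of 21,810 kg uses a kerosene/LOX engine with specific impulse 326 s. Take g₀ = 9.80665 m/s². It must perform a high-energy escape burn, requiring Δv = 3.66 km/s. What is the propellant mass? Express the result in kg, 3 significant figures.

propellant mass ≈ 14900 kg

v_e = Isp · g₀ = 326 × 9.80665 = 3197.0 m/s.
m₀/m_f = exp(Δv / v_e) = exp(3660 / 3197.0) = exp(1.1448) = 3.1419.
m_f = 21,810 / 3.1419 = 6,941.66 kg, so propellant = m₀ − m_f = 21,810 − 6,941.66 = 14,868.34 kg.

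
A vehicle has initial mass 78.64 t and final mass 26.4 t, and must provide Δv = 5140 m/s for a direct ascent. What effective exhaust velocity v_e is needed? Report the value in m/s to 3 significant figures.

v_e ≈ 4710 m/s

ln(m₀/m_f) = ln(78640/26400) = ln(2.979) = 1.0915.
v_e = Δv / ln(m₀/m_f) = 5140 / 1.0915 = 4709.0 m/s.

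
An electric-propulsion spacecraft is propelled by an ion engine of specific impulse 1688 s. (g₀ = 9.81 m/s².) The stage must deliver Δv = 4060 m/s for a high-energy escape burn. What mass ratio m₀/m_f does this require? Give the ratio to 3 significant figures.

mass ratio ≈ 1.28

v_e = Isp · g₀ = 1688 × 9.81 = 16559.3 m/s.
m₀/m_f = exp(Δv / v_e) = exp(4060 / 16559.3) = exp(0.2452) = 1.2779.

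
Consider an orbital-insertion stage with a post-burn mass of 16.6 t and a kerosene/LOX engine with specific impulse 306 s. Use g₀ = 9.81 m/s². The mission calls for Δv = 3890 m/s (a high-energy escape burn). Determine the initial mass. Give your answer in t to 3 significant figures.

v_e = Isp · g₀ = 306 × 9.81 = 3001.9 m/s.
m₀/m_f = exp(Δv / v_e) = exp(3890 / 3001.9) = exp(1.2959) = 3.6541.
m₀ = m_f × 3.6541 = 16.6 × 3.6541 = 60.6581 t.

initial mass ≈ 60.7 t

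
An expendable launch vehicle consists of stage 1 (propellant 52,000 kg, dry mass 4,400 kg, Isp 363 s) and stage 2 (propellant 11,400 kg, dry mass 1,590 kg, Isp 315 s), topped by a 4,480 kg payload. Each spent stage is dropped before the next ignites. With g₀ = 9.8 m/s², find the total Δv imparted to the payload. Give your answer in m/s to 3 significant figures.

Δv ≈ 7590 m/s

Ignition mass of stage 1 = 52,000+4,400 + 11,400+1,590 + 4,480 = 73,870 kg.
Stage 1: m₀ = 73,870 kg, m_f = 73,870 − 52,000 = 21,870 kg; Δv = 363×9.8×ln(3.378) = 3557.4×1.2172 ≈ 4330 m/s.
Stage 2: m₀ = 17,470 kg, m_f = 17,470 − 11,400 = 6,070 kg; Δv = 315×9.8×ln(2.878) = 3087.0×1.0571 ≈ 3263 m/s.
Total Δv = 4330 + 3263 = 7593 m/s.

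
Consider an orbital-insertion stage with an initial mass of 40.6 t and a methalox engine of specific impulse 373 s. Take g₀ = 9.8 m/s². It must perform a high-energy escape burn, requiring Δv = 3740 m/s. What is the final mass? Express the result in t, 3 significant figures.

final mass ≈ 14.6 t

v_e = Isp · g₀ = 373 × 9.8 = 3655.4 m/s.
m₀/m_f = exp(Δv / v_e) = exp(3740 / 3655.4) = exp(1.0231) = 2.7819.
m_f = m₀ / 2.7819 = 40.6 / 2.7819 = 14.5943 t.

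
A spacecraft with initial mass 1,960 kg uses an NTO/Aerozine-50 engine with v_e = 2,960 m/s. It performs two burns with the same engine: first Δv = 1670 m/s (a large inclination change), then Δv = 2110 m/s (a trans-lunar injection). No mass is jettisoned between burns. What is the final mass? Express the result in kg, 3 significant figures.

final mass ≈ 547 kg

After the first burn: m = 1960 × exp(−1670/2960.0) = 1960 × 0.56882 = 1,114.89 kg.
After the second burn: m = 1,114.89 × exp(−2110/2960.0) = 1,114.89 × 0.49025 = 546.575 kg.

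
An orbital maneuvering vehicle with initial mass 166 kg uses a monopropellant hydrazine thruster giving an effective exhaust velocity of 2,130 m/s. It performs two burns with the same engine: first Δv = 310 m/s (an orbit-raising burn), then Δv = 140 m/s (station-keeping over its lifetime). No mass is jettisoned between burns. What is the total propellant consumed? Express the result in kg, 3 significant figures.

total propellant consumed ≈ 31.6 kg

After the first burn: m = 166 × exp(−310/2130.0) = 166 × 0.86456 = 143.517 kg.
After the second burn: m = 143.517 × exp(−140/2130.0) = 143.517 × 0.93639 = 134.388 kg.
Total propellant = m₀ − m_final = 166 − 134.388 = 31.612 kg.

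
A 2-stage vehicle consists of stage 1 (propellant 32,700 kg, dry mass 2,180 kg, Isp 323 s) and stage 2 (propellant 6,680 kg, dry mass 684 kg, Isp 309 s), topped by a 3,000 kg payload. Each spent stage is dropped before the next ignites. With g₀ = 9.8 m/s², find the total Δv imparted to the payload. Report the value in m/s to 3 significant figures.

Ignition mass of stage 1 = 32,700+2,180 + 6,680+684 + 3,000 = 45,244 kg.
Stage 1: m₀ = 45,244 kg, m_f = 45,244 − 32,700 = 12,544 kg; Δv = 323×9.8×ln(3.607) = 3165.4×1.2828 ≈ 4061 m/s.
Stage 2: m₀ = 10,364 kg, m_f = 10,364 − 6,680 = 3,684 kg; Δv = 309×9.8×ln(2.813) = 3028.2×1.0343 ≈ 3132 m/s.
Total Δv = 4061 + 3132 = 7193 m/s.

Δv ≈ 7190 m/s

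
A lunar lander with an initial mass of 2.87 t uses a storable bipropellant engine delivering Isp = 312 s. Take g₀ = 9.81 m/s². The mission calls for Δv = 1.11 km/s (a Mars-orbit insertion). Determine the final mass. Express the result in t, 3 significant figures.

v_e = Isp · g₀ = 312 × 9.81 = 3060.7 m/s.
By the Tsiolkovsky rocket equation, m₀/m_f = exp(Δv / v_e) = exp(1110 / 3060.7) = exp(0.3627) = 1.4371.
m_f = m₀ / 1.4371 = 2.87 / 1.4371 = 1.99708 t.

final mass ≈ 2.00 t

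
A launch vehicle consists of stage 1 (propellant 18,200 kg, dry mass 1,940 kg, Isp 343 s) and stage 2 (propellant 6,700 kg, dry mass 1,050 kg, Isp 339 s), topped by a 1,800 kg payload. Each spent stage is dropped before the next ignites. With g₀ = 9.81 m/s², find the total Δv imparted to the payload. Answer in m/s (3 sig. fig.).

Ignition mass of stage 1 = 18,200+1,940 + 6,700+1,050 + 1,800 = 29,690 kg.
Stage 1: m₀ = 29,690 kg, m_f = 29,690 − 18,200 = 11,490 kg; Δv = 343×9.81×ln(2.584) = 3364.8×0.9493 ≈ 3194 m/s.
Stage 2: m₀ = 9,550 kg, m_f = 9,550 − 6,700 = 2,850 kg; Δv = 339×9.81×ln(3.351) = 3325.6×1.2092 ≈ 4021 m/s.
Total Δv = 3194 + 4021 = 7215 m/s.

Δv ≈ 7220 m/s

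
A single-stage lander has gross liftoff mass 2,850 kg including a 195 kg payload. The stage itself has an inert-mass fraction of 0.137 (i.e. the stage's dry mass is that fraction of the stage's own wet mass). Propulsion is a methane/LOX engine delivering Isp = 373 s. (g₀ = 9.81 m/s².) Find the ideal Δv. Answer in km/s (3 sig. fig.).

Stage wet mass = m₀ − payload = 2,850 − 195 = 2,655 kg.
Stage dry mass = ε × stage wet mass = 0.137 × 2,655 = 363.735 kg.
Burnout mass m_f = stage dry + payload = 363.735 + 195 = 558.735 kg.
v_e = Isp · g₀ = 373 × 9.81 = 3659.1 m/s.
By the Tsiolkovsky rocket equation, Δv = v_e · ln(2,850/558.735) = 3659.1 × ln(5.101) = 3659.1 × 1.6294 ≈ 5962 m/s.

Δv ≈ 5.96 km/s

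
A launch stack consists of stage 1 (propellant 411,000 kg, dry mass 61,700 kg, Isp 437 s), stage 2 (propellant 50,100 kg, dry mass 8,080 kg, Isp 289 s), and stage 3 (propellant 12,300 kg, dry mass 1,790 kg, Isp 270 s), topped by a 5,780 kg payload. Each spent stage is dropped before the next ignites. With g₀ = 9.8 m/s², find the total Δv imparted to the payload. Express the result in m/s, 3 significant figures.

Ignition mass of stage 1 = 411,000+61,700 + 50,100+8,080 + 12,300+1,790 + 5,780 = 550,750 kg.
Stage 1: m₀ = 550,750 kg, m_f = 550,750 − 411,000 = 139,750 kg; Δv = 437×9.8×ln(3.941) = 4282.6×1.3714 ≈ 5873 m/s.
Stage 2: m₀ = 78,050 kg, m_f = 78,050 − 50,100 = 27,950 kg; Δv = 289×9.8×ln(2.792) = 2832.2×1.0269 ≈ 2908 m/s.
Stage 3: m₀ = 19,870 kg, m_f = 19,870 − 12,300 = 7,570 kg; Δv = 270×9.8×ln(2.625) = 2646.0×0.9650 ≈ 2553 m/s.
Total Δv = 5873 + 2908 + 2553 = 11334 m/s.

Δv ≈ 11300 m/s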